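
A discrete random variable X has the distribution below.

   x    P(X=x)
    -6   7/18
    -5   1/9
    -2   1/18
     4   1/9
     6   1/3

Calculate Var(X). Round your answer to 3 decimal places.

E[X] = (7/18)·(-6) + (1/9)·(-5) + (1/18)·(-2) + (1/9)·4 + (1/3)·6 = -5/9
E[X²] = (7/18)·36 + (1/9)·25 + (1/18)·4 + (1/9)·16 + (1/3)·36 = 277/9
Var(X) = 277/9 − (-5/9)² = 2468/81 ≈ 30.469

30.469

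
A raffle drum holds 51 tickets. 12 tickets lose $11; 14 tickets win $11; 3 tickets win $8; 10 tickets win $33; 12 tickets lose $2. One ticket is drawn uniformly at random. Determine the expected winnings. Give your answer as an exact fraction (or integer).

E[payout] = (12/51)·(-11) + (14/51)·11 + (3/51)·8 + (10/51)·33 + (12/51)·(-2) = 352/51

352/51 dollars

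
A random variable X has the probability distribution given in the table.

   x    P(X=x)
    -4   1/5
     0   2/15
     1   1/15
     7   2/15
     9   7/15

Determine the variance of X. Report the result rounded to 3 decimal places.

28.240

E[X] = (1/5)·(-4) + (2/15)·0 + (1/15)·1 + (2/15)·7 + (7/15)·9 = 22/5
E[X²] = (1/5)·16 + (2/15)·0 + (1/15)·1 + (2/15)·49 + (7/15)·81 = 238/5
Var(X) = 238/5 − (22/5)² = 706/25 ≈ 28.240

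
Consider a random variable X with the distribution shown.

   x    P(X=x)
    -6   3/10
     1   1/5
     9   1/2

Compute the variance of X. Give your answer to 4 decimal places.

43.0900

E[X] = (3/10)·(-6) + (1/5)·1 + (1/2)·9 = 29/10
E[X²] = (3/10)·36 + (1/5)·1 + (1/2)·81 = 103/2
Var(X) = 103/2 − (29/10)² = 4309/100 ≈ 43.0900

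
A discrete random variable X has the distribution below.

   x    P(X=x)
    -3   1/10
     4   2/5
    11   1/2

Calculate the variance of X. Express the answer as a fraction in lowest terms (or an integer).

539/25

E[X] = (1/10)·(-3) + (2/5)·4 + (1/2)·11 = 34/5
E[X²] = (1/10)·9 + (2/5)·16 + (1/2)·121 = 339/5
Var(X) = 339/5 − (34/5)² = 539/25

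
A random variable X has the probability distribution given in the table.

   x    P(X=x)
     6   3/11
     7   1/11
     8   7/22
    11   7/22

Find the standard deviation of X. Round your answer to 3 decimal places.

1.986

E[X] = 183/22, E[X²] = 1609/22
Var(X) = E[X²] − (E[X])² = 1609/22 − 33489/484 = 1909/484
SD(X) = √(1909/484) ≈ 1.986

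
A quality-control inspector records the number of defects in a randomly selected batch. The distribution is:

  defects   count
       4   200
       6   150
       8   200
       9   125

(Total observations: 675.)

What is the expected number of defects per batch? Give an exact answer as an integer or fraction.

59/9

Total = 675, so P(defects=4) = 200/675, etc.
E[X] = (8/27)·4 + (2/9)·6 + (8/27)·8 + (5/27)·9
     = 59/9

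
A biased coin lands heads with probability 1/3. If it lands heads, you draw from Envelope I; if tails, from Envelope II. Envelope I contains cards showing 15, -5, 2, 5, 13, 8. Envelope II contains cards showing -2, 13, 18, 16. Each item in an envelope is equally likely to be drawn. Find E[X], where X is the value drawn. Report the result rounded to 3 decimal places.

9.611

E[X | Envelope I] = (15 − 5 + 2 + 5 + 13 + 8)/6 = 19/3
E[X | Envelope II] = (-2 + 13 + 18 + 16)/4 = 45/4
E[X] = (1/3)·19/3 + (2/3)·45/4 = 173/18 ≈ 9.611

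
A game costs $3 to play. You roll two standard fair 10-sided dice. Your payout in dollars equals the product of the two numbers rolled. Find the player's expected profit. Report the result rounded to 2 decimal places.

$27.25

Distribution of the product of the two numbers rolled: 1 w.p. 1/100, 2 w.p. 1/50, 3 w.p. 1/50, 4 w.p. 3/100, 5 w.p. 1/50, 6 w.p. 1/25, …
E[payout] = (1/100)·1 + (1/50)·2 + (1/50)·3 + (3/100)·4 + (1/50)·5 + (1/25)·6 + (1/50)·7 + (1/25)·8 + (3/100)·9 + (1/25)·10 + (1/25)·12 + (1/50)·14 + (1/50)·15 + (3/100)·16 + (1/25)·18 + (1/25)·20 + (1/50)·21 + (1/25)·24 + (1/100)·25 + (1/50)·27 + (1/50)·28 + (1/25)·30 + (1/50)·32 + (1/50)·35 + (3/100)·36 + (1/25)·40 + (1/50)·42 + (1/50)·45 + (1/50)·48 + (1/100)·49 + (1/50)·50 + (1/50)·54 + (1/50)·56 + (1/50)·60 + (1/50)·63 + (1/100)·64 + (1/50)·70 + (1/50)·72 + (1/50)·80 + (1/100)·81 + (1/50)·90 + (1/100)·100 = 121/4
Expected profit = 121/4 − 3 = 109/4 ≈ $27.25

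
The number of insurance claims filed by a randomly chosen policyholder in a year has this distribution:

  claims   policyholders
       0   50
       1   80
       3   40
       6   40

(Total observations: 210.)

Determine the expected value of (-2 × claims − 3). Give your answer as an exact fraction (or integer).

Total = 210, so P(claims=0) = 50/210, etc.
E[-2x-3] = (5/21)·(-3) + (8/21)·(-5) + (4/21)·(-9) + (4/21)·(-15)
     = -151/21

-151/21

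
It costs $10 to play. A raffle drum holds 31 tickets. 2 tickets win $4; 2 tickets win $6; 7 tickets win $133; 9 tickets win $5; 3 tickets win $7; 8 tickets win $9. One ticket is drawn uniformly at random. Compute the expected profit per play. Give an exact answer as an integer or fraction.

779/31 dollars

E[payout] = (2/31)·4 + (2/31)·6 + (7/31)·133 + (9/31)·5 + (3/31)·7 + (8/31)·9 = 1089/31
Expected profit = 1089/31 − 10 = 779/31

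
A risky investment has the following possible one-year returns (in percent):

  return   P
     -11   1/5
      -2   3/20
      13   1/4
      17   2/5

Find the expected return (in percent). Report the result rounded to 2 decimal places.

7.55

E[X] = (1/5)·(-11) + (3/20)·(-2) + (1/4)·13 + (2/5)·17
     = 151/20 ≈ 7.55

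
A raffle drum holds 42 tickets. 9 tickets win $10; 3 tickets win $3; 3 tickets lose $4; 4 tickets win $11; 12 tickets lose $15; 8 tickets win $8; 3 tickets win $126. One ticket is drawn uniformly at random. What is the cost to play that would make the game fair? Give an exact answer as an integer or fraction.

131/14 dollars

E[payout] = (9/42)·10 + (3/42)·3 + (3/42)·(-4) + (4/42)·11 + (12/42)·(-15) + (8/42)·8 + (3/42)·126 = 131/14
Fair fee = E[payout] = 131/14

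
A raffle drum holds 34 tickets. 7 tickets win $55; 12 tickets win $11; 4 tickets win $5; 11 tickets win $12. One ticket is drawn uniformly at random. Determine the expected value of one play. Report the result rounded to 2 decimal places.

E[payout] = (7/34)·55 + (12/34)·11 + (4/34)·5 + (11/34)·12 = 669/34
≈ $19.68

$19.68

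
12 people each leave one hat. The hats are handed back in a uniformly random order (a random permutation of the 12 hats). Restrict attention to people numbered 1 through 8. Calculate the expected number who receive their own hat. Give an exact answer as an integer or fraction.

2/3

Let Xᵢ = 1 if person i gets their own hat. For each i, P(Xᵢ=1) = 1/12.
By linearity of expectation, E[X₁+…+X_8] = 8·(1/12) = 2/3.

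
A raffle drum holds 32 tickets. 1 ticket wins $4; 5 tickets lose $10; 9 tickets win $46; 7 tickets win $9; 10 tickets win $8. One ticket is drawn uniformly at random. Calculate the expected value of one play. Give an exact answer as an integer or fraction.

511/32 dollars

E[payout] = (1/32)·4 + (5/32)·(-10) + (9/32)·46 + (7/32)·9 + (10/32)·8 = 511/32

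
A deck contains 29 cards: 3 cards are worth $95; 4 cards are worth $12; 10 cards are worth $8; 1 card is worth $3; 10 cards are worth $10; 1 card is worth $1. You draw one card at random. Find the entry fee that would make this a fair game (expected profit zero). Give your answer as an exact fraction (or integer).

517/29 dollars

E[payout] = (3/29)·95 + (4/29)·12 + (10/29)·8 + (1/29)·3 + (10/29)·10 + (1/29)·1 = 517/29
Fair fee = E[payout] = 517/29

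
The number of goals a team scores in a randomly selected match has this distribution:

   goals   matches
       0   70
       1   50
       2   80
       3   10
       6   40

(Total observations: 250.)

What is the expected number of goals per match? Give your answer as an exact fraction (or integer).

Total = 250, so P(goals=0) = 70/250, etc.
E[X] = (7/25)·0 + (1/5)·1 + (8/25)·2 + (1/25)·3 + (4/25)·6
     = 48/25

48/25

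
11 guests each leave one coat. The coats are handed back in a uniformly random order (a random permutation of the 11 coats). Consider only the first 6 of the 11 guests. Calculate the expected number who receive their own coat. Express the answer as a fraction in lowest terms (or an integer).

Let Xᵢ = 1 if person i gets their own coat. For each i, P(Xᵢ=1) = 1/11.
By linearity of expectation, E[X₁+…+X_6] = 6·(1/11) = 6/11.

6/11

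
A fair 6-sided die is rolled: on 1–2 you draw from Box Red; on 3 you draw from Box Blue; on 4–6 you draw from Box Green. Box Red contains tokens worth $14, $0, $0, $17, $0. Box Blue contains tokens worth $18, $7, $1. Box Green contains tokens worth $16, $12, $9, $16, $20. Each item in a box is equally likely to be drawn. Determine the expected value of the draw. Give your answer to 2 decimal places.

$10.81

E[X | Box Red] = (14 + 0 + 0 + 17 + 0)/5 = 31/5
E[X | Box Blue] = (18 + 7 + 1)/3 = 26/3
E[X | Box Green] = (16 + 12 + 9 + 16 + 20)/5 = 73/5
E[X] = (1/3)·31/5 + (1/6)·26/3 + (1/2)·73/5 = 973/90 ≈ 10.81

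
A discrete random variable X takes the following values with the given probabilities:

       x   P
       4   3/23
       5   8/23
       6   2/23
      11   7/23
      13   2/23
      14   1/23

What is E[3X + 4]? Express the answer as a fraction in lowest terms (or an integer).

E[3x+4] = (3/23)·16 + (8/23)·19 + (2/23)·22 + (7/23)·37 + (2/23)·43 + (1/23)·46
     = 635/23

635/23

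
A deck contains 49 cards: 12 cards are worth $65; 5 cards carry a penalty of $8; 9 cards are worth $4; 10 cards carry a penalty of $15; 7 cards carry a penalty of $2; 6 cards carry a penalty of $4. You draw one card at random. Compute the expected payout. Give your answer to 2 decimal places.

E[payout] = (12/49)·65 + (5/49)·(-8) + (9/49)·4 + (10/49)·(-15) + (7/49)·(-2) + (6/49)·(-4) = 12
≈ $12.00

$12.00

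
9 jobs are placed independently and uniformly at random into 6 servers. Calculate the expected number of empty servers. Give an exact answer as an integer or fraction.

1953125/1679616

Let Xⱼ=1 if server j is empty. P(Xⱼ=1) = ((6-1)/6)^9 = 1953125/10077696.
By linearity, E[#empty] = 6·1953125/10077696 = 1953125/1679616.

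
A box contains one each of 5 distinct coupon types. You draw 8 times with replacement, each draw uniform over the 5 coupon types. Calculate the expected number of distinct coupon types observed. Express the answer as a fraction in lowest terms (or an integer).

Let Xⱼ=1 if type j appears at least once. P(Xⱼ=1) = 1 − ((5−1)/5)^8 = 325089/390625.
E[#distinct] = 5·325089/390625 = 325089/78125.

325089/78125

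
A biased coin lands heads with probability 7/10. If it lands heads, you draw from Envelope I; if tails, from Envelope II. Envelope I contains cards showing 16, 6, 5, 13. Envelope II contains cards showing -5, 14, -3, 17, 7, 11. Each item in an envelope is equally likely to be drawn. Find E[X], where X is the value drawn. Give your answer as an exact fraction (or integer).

E[X | Envelope I] = (16 + 6 + 5 + 13)/4 = 10
E[X | Envelope II] = (-5 + 14 − 3 + 17 + 7 + 11)/6 = 41/6
E[X] = (7/10)·10 + (3/10)·41/6 = 181/20

181/20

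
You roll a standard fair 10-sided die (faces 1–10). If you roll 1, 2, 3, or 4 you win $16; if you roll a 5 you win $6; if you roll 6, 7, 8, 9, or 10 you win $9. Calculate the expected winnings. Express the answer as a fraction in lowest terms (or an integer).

23/2 dollars

E[payout] = (1/10)·6 + (1/2)·9 + (2/5)·16 = 23/2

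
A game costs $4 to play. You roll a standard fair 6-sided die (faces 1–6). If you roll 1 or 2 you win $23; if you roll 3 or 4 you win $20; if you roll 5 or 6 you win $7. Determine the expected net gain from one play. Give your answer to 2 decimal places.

E[payout] = (1/3)·7 + (1/3)·20 + (1/3)·23 = 50/3
Expected profit = 50/3 − 4 = 38/3 ≈ $12.67

$12.67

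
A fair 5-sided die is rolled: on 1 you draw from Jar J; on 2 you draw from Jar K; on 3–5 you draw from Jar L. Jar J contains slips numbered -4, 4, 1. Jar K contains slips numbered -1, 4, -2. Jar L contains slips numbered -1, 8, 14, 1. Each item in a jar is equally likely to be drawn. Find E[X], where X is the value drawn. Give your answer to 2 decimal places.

E[X | Jar J] = (-4 + 4 + 1)/3 = 1/3
E[X | Jar K] = (-1 + 4 − 2)/3 = 1/3
E[X | Jar L] = (-1 + 8 + 14 + 1)/4 = 11/2
E[X] = (1/5)·1/3 + (1/5)·1/3 + (3/5)·11/2 = 103/30 ≈ 3.43

3.43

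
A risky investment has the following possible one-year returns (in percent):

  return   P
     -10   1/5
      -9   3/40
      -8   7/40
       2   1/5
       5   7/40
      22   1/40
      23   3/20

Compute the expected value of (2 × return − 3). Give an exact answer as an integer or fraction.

-3/5

E[2x-3] = (1/5)·(-23) + (3/40)·(-21) + (7/40)·(-19) + (1/5)·1 + (7/40)·7 + (1/40)·41 + (3/20)·43
     = -3/5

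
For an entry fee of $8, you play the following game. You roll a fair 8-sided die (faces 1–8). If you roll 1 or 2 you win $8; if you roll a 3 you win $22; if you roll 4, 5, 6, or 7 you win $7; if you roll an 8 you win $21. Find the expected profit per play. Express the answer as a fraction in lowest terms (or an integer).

E[payout] = (1/2)·7 + (1/4)·8 + (1/8)·21 + (1/8)·22 = 87/8
Expected profit = 87/8 − 8 = 23/8

23/8 dollars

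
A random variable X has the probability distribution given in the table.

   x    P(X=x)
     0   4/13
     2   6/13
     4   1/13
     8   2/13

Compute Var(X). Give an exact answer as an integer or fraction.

1160/169

E[X] = (4/13)·0 + (6/13)·2 + (1/13)·4 + (2/13)·8 = 32/13
E[X²] = (4/13)·0 + (6/13)·4 + (1/13)·16 + (2/13)·64 = 168/13
Var(X) = 168/13 − (32/13)² = 1160/169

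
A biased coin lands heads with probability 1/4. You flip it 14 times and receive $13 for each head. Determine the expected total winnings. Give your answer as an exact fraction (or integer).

91/2 dollars

E[#heads] = 14·1/4 = 7/2 (linearity over flips).
E[winnings] = 13·7/2 = 91/2.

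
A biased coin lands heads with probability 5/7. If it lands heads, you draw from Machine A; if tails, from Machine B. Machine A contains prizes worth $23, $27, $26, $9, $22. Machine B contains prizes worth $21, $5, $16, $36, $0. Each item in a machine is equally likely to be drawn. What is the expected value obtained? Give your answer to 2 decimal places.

$19.74

E[X | Machine A] = (23 + 27 + 26 + 9 + 22)/5 = 107/5
E[X | Machine B] = (21 + 5 + 16 + 36 + 0)/5 = 78/5
E[X] = (5/7)·107/5 + (2/7)·78/5 = 691/35 ≈ 19.74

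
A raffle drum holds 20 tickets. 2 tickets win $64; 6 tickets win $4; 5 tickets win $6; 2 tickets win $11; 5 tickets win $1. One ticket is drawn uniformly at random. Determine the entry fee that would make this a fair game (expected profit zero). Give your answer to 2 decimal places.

$10.45

E[payout] = (2/20)·64 + (6/20)·4 + (5/20)·6 + (2/20)·11 + (5/20)·1 = 209/20
Fair fee = E[payout] = 209/20 ≈ $10.45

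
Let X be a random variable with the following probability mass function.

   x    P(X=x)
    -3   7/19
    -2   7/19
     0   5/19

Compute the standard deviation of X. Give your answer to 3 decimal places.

E[X] = -35/19, E[X²] = 91/19
Var(X) = E[X²] − (E[X])² = 91/19 − 1225/361 = 504/361
SD(X) = √(504/361) ≈ 1.182

1.182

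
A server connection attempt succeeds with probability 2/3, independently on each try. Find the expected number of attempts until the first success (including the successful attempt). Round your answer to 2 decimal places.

For a geometric distribution, E[trials] = 1/p = 1/(2/3) = 3/2.
≈ 1.50

1.50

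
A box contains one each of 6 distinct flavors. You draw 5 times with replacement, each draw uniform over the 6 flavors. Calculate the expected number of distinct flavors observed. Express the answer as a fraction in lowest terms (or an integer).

4651/1296

Let Xⱼ=1 if type j appears at least once. P(Xⱼ=1) = 1 − ((6−1)/6)^5 = 4651/7776.
E[#distinct] = 6·4651/7776 = 4651/1296.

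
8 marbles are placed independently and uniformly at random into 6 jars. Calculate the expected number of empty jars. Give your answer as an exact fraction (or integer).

Let Xⱼ=1 if jar j is empty. P(Xⱼ=1) = ((6-1)/6)^8 = 390625/1679616.
By linearity, E[#empty] = 6·390625/1679616 = 390625/279936.

390625/279936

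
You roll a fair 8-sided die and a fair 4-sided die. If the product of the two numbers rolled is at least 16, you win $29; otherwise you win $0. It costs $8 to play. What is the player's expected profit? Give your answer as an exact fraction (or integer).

E[payout] = (23/32)·0 + (9/32)·29 = 261/32
Expected profit = 261/32 − 8 = 5/32

5/32 dollars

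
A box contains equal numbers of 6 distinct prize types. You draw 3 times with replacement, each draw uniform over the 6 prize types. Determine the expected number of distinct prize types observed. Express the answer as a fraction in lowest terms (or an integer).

91/36

Let Xⱼ=1 if type j appears at least once. P(Xⱼ=1) = 1 − ((6−1)/6)^3 = 91/216.
E[#distinct] = 6·91/216 = 91/36.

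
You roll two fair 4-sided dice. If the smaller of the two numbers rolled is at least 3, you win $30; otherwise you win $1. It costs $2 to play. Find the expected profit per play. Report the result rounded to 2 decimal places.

E[payout] = (3/4)·1 + (1/4)·30 = 33/4
Expected profit = 33/4 − 2 = 25/4 ≈ $6.25

$6.25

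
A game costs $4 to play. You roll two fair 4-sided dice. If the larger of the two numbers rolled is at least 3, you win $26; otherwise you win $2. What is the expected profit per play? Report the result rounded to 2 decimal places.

E[payout] = (1/4)·2 + (3/4)·26 = 20
Expected profit = 20 − 4 = 16 ≈ $16.00

$16.00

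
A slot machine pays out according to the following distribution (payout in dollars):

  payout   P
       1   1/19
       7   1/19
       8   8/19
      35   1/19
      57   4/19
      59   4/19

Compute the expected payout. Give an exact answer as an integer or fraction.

571/19 dollars

E[X] = (1/19)·1 + (1/19)·7 + (8/19)·8 + (1/19)·35 + (4/19)·57 + (4/19)·59
     = 571/19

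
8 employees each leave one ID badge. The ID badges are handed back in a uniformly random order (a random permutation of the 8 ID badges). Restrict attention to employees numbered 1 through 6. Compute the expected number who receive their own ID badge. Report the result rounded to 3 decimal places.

0.750

Let Xᵢ = 1 if person i gets their own ID badge. For each i, P(Xᵢ=1) = 1/8.
By linearity of expectation, E[X₁+…+X_6] = 6·(1/8) = 3/4.
≈ 0.750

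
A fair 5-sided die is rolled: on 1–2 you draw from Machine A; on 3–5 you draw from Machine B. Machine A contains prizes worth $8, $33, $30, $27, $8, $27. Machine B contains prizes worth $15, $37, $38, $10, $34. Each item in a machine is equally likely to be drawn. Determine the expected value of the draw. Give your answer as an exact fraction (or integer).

E[X | Machine A] = (8 + 33 + 30 + 27 + 8 + 27)/6 = 133/6
E[X | Machine B] = (15 + 37 + 38 + 10 + 34)/5 = 134/5
E[X] = (2/5)·133/6 + (3/5)·134/5 = 1871/75

1871/75 dollars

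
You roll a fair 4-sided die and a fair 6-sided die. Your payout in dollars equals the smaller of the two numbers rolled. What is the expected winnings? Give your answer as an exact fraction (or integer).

25/12 dollars

Distribution of the smaller of the two numbers rolled: 1 w.p. 3/8, 2 w.p. 7/24, 3 w.p. 5/24, 4 w.p. 1/8
E[payout] = (3/8)·1 + (7/24)·2 + (5/24)·3 + (1/8)·4 = 25/12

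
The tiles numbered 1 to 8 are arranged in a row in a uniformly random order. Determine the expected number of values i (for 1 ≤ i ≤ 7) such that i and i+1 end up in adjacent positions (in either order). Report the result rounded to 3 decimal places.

1.750

For each i ∈ {1,…,7}, let Xᵢ = 1 if i and i+1 are adjacent. P(Xᵢ=1) = 2·(8−1)!/8! = 2/8.
By linearity, E[ΣXᵢ] = (7)·(2/8) = 7/4.
≈ 1.750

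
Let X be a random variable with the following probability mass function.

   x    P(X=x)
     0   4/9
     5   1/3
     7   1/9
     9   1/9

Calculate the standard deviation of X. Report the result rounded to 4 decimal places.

3.3036

E[X] = 31/9, E[X²] = 205/9
Var(X) = E[X²] − (E[X])² = 205/9 − 961/81 = 884/81
SD(X) = √(884/81) ≈ 3.3036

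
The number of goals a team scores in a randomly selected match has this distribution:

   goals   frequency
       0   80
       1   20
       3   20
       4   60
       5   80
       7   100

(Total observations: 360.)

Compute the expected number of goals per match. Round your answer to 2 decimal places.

Total = 360, so P(goals=0) = 80/360, etc.
E[X] = (2/9)·0 + (1/18)·1 + (1/18)·3 + (1/6)·4 + (2/9)·5 + (5/18)·7
     = 71/18 ≈ 3.94

3.94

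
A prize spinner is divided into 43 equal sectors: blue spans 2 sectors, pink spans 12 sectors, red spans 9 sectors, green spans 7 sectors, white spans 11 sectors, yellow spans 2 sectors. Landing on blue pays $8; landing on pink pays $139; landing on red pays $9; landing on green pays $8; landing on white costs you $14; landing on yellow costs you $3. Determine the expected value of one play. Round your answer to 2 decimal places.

E[payout] = (2/43)·8 + (12/43)·139 + (9/43)·9 + (7/43)·8 + (11/43)·(-14) + (2/43)·(-3) = 1661/43
≈ $38.63

$38.63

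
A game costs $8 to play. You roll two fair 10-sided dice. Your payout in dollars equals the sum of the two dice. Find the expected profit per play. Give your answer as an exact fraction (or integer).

Distribution of the sum of the two dice: 2 w.p. 1/100, 3 w.p. 1/50, 4 w.p. 3/100, 5 w.p. 1/25, 6 w.p. 1/20, 7 w.p. 3/50, …
E[payout] = (1/100)·2 + (1/50)·3 + (3/100)·4 + (1/25)·5 + (1/20)·6 + (3/50)·7 + (7/100)·8 + (2/25)·9 + (9/100)·10 + (1/10)·11 + (9/100)·12 + (2/25)·13 + (7/100)·14 + (3/50)·15 + (1/20)·16 + (1/25)·17 + (3/100)·18 + (1/50)·19 + (1/100)·20 = 11
Expected profit = 11 − 8 = 3

$3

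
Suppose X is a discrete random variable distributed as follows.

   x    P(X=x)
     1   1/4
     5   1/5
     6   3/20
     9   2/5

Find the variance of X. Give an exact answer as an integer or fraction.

E[X] = (1/4)·1 + (1/5)·5 + (3/20)·6 + (2/5)·9 = 23/4
E[X²] = (1/4)·1 + (1/5)·25 + (3/20)·36 + (2/5)·81 = 861/20
Var(X) = 861/20 − (23/4)² = 799/80

799/80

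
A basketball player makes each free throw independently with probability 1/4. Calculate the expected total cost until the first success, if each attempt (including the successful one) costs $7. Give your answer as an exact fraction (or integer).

E[#attempts] = 1/p = 4; E[cost] = 7·4 = 28.

$28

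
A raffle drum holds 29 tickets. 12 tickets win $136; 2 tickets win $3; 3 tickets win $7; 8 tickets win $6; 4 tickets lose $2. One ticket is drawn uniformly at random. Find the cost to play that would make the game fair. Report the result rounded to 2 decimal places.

$58.59

E[payout] = (12/29)·136 + (2/29)·3 + (3/29)·7 + (8/29)·6 + (4/29)·(-2) = 1699/29
Fair fee = E[payout] = 1699/29 ≈ $58.59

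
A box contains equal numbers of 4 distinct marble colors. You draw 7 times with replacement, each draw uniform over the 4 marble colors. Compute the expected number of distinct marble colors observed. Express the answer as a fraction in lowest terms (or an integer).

14197/4096

Let Xⱼ=1 if type j appears at least once. P(Xⱼ=1) = 1 − ((4−1)/4)^7 = 14197/16384.
E[#distinct] = 4·14197/16384 = 14197/4096.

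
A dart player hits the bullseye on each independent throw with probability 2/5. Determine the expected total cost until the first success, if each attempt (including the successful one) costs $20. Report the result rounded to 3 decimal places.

E[#attempts] = 1/p = 5/2; E[cost] = 20·5/2 = 50.
≈ 50.000

$50.000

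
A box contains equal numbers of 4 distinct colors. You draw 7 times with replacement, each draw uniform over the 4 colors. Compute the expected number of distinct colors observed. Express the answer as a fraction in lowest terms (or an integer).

Let Xⱼ=1 if type j appears at least once. P(Xⱼ=1) = 1 − ((4−1)/4)^7 = 14197/16384.
E[#distinct] = 4·14197/16384 = 14197/4096.

14197/4096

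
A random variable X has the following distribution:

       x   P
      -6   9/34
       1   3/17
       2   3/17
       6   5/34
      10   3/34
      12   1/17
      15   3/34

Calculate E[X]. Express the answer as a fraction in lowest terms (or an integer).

E[X] = (9/34)·(-6) + (3/17)·1 + (3/17)·2 + (5/34)·6 + (3/34)·10 + (1/17)·12 + (3/34)·15
     = 93/34

93/34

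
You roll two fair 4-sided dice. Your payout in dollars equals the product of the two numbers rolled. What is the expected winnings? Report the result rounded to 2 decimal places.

Distribution of the product of the two numbers rolled: 1 w.p. 1/16, 2 w.p. 1/8, 3 w.p. 1/8, 4 w.p. 3/16, 6 w.p. 1/8, 8 w.p. 1/8, …
E[payout] = (1/16)·1 + (1/8)·2 + (1/8)·3 + (3/16)·4 + (1/8)·6 + (1/8)·8 + (1/16)·9 + (1/8)·12 + (1/16)·16 = 25/4
≈ $6.25

$6.25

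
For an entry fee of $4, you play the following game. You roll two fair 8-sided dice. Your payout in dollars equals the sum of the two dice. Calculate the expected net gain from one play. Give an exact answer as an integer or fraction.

Distribution of the sum of the two dice: 2 w.p. 1/64, 3 w.p. 1/32, 4 w.p. 3/64, 5 w.p. 1/16, 6 w.p. 5/64, 7 w.p. 3/32, …
E[payout] = (1/64)·2 + (1/32)·3 + (3/64)·4 + (1/16)·5 + (5/64)·6 + (3/32)·7 + (7/64)·8 + (1/8)·9 + (7/64)·10 + (3/32)·11 + (5/64)·12 + (1/16)·13 + (3/64)·14 + (1/32)·15 + (1/64)·16 = 9
Expected profit = 9 − 4 = 5

$5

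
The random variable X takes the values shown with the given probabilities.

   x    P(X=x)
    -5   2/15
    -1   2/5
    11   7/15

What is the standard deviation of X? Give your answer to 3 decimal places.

E[X] = 61/15, E[X²] = 301/5
Var(X) = E[X²] − (E[X])² = 301/5 − 3721/225 = 9824/225
SD(X) = √(9824/225) ≈ 6.608

6.608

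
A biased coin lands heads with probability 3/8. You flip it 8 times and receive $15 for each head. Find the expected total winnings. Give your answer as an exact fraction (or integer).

$45

E[#heads] = 8·3/8 = 3 (linearity over flips).
E[winnings] = 15·3 = 45.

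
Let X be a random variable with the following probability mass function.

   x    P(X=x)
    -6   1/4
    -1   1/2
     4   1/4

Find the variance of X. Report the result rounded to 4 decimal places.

E[X] = (1/4)·(-6) + (1/2)·(-1) + (1/4)·4 = -1
E[X²] = (1/4)·36 + (1/2)·1 + (1/4)·16 = 27/2
Var(X) = 27/2 − (-1)² = 25/2 ≈ 12.5000

12.5000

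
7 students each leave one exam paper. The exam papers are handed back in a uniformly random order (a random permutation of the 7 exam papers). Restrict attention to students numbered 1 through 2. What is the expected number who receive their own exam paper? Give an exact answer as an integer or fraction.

Let Xᵢ = 1 if person i gets their own exam paper. For each i, P(Xᵢ=1) = 1/7.
By linearity of expectation, E[X₁+…+X_2] = 2·(1/7) = 2/7.

2/7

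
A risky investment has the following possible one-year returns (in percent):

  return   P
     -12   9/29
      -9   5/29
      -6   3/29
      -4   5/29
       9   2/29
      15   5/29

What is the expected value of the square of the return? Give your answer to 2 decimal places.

109.52

E[X²] = (9/29)·144 + (5/29)·81 + (3/29)·36 + (5/29)·16 + (2/29)·81 + (5/29)·225
     = 3176/29 ≈ 109.52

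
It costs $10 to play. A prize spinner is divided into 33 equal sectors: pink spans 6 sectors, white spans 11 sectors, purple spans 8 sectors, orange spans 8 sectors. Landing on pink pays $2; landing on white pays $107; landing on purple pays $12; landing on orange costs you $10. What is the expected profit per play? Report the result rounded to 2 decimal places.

E[payout] = (6/33)·2 + (11/33)·107 + (8/33)·12 + (8/33)·(-10) = 1205/33
Expected profit = 1205/33 − 10 = 875/33 ≈ $26.52

$26.52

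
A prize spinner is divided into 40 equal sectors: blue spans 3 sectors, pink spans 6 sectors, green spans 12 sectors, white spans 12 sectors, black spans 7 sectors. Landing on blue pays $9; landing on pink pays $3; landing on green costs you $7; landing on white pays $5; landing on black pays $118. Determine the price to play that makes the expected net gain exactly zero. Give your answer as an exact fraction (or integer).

E[payout] = (3/40)·9 + (6/40)·3 + (12/40)·(-7) + (12/40)·5 + (7/40)·118 = 847/40
Fair fee = E[payout] = 847/40

847/40 dollars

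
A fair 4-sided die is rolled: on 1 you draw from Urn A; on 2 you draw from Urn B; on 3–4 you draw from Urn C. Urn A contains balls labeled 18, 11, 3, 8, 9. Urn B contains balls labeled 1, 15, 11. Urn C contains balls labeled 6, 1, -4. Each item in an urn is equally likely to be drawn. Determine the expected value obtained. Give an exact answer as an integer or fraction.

26/5

E[X | Urn A] = (18 + 11 + 3 + 8 + 9)/5 = 49/5
E[X | Urn B] = (1 + 15 + 11)/3 = 9
E[X | Urn C] = (6 + 1 − 4)/3 = 1
E[X] = (1/4)·49/5 + (1/4)·9 + (1/2)·1 = 26/5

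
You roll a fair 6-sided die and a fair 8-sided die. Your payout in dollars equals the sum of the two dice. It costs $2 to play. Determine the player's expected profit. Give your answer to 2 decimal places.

$6.00

Distribution of the sum of the two dice: 2 w.p. 1/48, 3 w.p. 1/24, 4 w.p. 1/16, 5 w.p. 1/12, 6 w.p. 5/48, 7 w.p. 1/8, …
E[payout] = (1/48)·2 + (1/24)·3 + (1/16)·4 + (1/12)·5 + (5/48)·6 + (1/8)·7 + (1/8)·8 + (1/8)·9 + (5/48)·10 + (1/12)·11 + (1/16)·12 + (1/24)·13 + (1/48)·14 = 8
Expected profit = 8 − 2 = 6 ≈ $6.00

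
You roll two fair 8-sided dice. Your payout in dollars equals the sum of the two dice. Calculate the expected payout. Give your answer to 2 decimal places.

Distribution of the sum of the two dice: 2 w.p. 1/64, 3 w.p. 1/32, 4 w.p. 3/64, 5 w.p. 1/16, 6 w.p. 5/64, 7 w.p. 3/32, …
E[payout] = (1/64)·2 + (1/32)·3 + (3/64)·4 + (1/16)·5 + (5/64)·6 + (3/32)·7 + (7/64)·8 + (1/8)·9 + (7/64)·10 + (3/32)·11 + (5/64)·12 + (1/16)·13 + (3/64)·14 + (1/32)·15 + (1/64)·16 = 9
≈ $9.00

$9.00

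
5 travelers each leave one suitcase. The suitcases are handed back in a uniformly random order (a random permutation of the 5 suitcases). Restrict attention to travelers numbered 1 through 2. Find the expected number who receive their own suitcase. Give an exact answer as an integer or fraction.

2/5

Let Xᵢ = 1 if person i gets their own suitcase. For each i, P(Xᵢ=1) = 1/5.
By linearity of expectation, E[X₁+…+X_2] = 2·(1/5) = 2/5.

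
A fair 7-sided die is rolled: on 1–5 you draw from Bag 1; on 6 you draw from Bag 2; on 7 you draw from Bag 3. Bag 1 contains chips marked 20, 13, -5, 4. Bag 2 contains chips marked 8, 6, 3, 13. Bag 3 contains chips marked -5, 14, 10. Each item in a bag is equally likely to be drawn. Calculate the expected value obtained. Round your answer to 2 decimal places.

E[X | Bag 1] = (20 + 13 − 5 + 4)/4 = 8
E[X | Bag 2] = (8 + 6 + 3 + 13)/4 = 15/2
E[X | Bag 3] = (-5 + 14 + 10)/3 = 19/3
E[X] = (5/7)·8 + (1/7)·15/2 + (1/7)·19/3 = 323/42 ≈ 7.69

7.69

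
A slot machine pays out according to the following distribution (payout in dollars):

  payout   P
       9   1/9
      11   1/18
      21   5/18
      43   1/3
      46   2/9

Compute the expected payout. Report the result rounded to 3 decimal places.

E[X] = (1/9)·9 + (1/18)·11 + (5/18)·21 + (1/3)·43 + (2/9)·46
     = 32 ≈ 32.000

$32.000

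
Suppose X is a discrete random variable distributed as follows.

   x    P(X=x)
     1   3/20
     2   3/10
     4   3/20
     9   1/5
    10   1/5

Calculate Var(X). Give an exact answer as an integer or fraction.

5371/400

E[X] = (3/20)·1 + (3/10)·2 + (3/20)·4 + (1/5)·9 + (1/5)·10 = 103/20
E[X²] = (3/20)·1 + (3/10)·4 + (3/20)·16 + (1/5)·81 + (1/5)·100 = 799/20
Var(X) = 799/20 − (103/20)² = 5371/400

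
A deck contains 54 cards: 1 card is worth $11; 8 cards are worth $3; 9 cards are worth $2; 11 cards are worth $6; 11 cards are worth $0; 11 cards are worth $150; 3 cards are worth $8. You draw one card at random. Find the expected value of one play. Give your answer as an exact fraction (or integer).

E[payout] = (1/54)·11 + (8/54)·3 + (9/54)·2 + (11/54)·6 + (11/54)·0 + (11/54)·150 + (3/54)·8 = 1793/54

1793/54 dollars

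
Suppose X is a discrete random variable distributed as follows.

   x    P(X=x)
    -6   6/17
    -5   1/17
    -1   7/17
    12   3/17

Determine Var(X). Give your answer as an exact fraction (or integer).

E[X] = (6/17)·(-6) + (1/17)·(-5) + (7/17)·(-1) + (3/17)·12 = -12/17
E[X²] = (6/17)·36 + (1/17)·25 + (7/17)·1 + (3/17)·144 = 40
Var(X) = 40 − (-12/17)² = 11416/289

11416/289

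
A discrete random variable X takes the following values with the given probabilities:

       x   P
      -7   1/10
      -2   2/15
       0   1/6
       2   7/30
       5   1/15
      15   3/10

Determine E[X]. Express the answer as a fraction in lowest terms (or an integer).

E[X] = (1/10)·(-7) + (2/15)·(-2) + (1/6)·0 + (7/30)·2 + (1/15)·5 + (3/10)·15
     = 13/3

13/3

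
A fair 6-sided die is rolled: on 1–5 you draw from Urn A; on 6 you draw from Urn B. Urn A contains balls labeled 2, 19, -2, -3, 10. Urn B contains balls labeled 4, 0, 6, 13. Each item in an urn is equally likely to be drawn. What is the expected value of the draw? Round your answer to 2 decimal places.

5.29

E[X | Urn A] = (2 + 19 − 2 − 3 + 10)/5 = 26/5
E[X | Urn B] = (4 + 0 + 6 + 13)/4 = 23/4
E[X] = (5/6)·26/5 + (1/6)·23/4 = 127/24 ≈ 5.29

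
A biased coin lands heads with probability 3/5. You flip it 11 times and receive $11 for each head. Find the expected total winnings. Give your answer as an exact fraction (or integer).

363/5 dollars

E[#heads] = 11·3/5 = 33/5 (linearity over flips).
E[winnings] = 11·33/5 = 363/5.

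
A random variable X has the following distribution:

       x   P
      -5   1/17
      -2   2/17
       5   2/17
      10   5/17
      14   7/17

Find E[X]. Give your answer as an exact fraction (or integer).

149/17

E[X] = (1/17)·(-5) + (2/17)·(-2) + (2/17)·5 + (5/17)·10 + (7/17)·14
     = 149/17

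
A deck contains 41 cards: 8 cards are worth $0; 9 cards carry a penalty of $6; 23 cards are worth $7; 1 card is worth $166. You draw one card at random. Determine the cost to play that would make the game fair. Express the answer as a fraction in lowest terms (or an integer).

E[payout] = (8/41)·0 + (9/41)·(-6) + (23/41)·7 + (1/41)·166 = 273/41
Fair fee = E[payout] = 273/41

273/41 dollars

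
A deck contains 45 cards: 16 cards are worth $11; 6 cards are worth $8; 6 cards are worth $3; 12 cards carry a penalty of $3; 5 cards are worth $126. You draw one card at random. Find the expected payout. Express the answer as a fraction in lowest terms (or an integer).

E[payout] = (16/45)·11 + (6/45)·8 + (6/45)·3 + (12/45)·(-3) + (5/45)·126 = 836/45

836/45 dollars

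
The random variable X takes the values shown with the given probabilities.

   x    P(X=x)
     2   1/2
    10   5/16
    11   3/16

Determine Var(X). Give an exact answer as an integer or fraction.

E[X] = (1/2)·2 + (5/16)·10 + (3/16)·11 = 99/16
E[X²] = (1/2)·4 + (5/16)·100 + (3/16)·121 = 895/16
Var(X) = 895/16 − (99/16)² = 4519/256

4519/256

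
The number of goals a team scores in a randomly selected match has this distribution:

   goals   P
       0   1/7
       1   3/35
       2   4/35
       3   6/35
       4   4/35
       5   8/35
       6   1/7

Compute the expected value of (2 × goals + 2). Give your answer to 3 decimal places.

8.571

E[2x+2] = (1/7)·2 + (3/35)·4 + (4/35)·6 + (6/35)·8 + (4/35)·10 + (8/35)·12 + (1/7)·14
     = 60/7 ≈ 8.571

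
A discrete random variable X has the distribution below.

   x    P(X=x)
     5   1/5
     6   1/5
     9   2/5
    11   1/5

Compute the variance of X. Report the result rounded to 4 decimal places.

E[X] = (1/5)·5 + (1/5)·6 + (2/5)·9 + (1/5)·11 = 8
E[X²] = (1/5)·25 + (1/5)·36 + (2/5)·81 + (1/5)·121 = 344/5
Var(X) = 344/5 − (8)² = 24/5 ≈ 4.8000

4.8000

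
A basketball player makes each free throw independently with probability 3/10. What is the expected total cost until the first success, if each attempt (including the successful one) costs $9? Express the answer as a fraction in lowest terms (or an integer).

$30

E[#attempts] = 1/p = 10/3; E[cost] = 9·10/3 = 30.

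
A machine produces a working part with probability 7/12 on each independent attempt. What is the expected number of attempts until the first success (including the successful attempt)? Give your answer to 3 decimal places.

For a geometric distribution, E[trials] = 1/p = 1/(7/12) = 12/7.
≈ 1.714

1.714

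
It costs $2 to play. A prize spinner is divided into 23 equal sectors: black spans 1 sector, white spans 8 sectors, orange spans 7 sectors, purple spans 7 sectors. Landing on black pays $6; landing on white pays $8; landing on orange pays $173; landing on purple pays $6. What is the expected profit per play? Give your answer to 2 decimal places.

$55.52

E[payout] = (1/23)·6 + (8/23)·8 + (7/23)·173 + (7/23)·6 = 1323/23
Expected profit = 1323/23 − 2 = 1277/23 ≈ $55.52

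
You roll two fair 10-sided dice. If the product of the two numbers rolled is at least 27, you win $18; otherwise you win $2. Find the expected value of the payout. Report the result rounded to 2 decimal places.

E[payout] = (53/100)·2 + (47/100)·18 = 238/25
≈ $9.52

$9.52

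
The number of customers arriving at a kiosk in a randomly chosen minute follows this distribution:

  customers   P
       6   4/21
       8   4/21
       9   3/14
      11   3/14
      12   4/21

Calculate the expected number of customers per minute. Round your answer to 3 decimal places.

9.238

E[X] = (4/21)·6 + (4/21)·8 + (3/14)·9 + (3/14)·11 + (4/21)·12
     = 194/21 ≈ 9.238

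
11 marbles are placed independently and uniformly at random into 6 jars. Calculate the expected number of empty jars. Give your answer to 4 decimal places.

Let Xⱼ=1 if jar j is empty. P(Xⱼ=1) = ((6-1)/6)^11 = 48828125/362797056.
By linearity, E[#empty] = 6·48828125/362797056 = 48828125/60466176.
≈ 0.8075

0.8075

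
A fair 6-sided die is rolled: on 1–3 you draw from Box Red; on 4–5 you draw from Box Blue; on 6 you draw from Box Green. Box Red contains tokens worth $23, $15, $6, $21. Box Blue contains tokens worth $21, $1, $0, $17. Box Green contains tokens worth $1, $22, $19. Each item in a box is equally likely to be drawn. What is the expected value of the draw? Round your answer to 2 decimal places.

E[X | Box Red] = (23 + 15 + 6 + 21)/4 = 65/4
E[X | Box Blue] = (21 + 1 + 0 + 17)/4 = 39/4
E[X | Box Green] = (1 + 22 + 19)/3 = 14
E[X] = (1/2)·65/4 + (1/3)·39/4 + (1/6)·14 = 329/24 ≈ 13.71

$13.71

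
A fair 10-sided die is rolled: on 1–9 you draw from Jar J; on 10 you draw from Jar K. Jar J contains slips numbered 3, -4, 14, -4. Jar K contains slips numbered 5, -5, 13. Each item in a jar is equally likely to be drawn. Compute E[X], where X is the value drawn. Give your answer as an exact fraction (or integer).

E[X | Jar J] = (3 − 4 + 14 − 4)/4 = 9/4
E[X | Jar K] = (5 − 5 + 13)/3 = 13/3
E[X] = (9/10)·9/4 + (1/10)·13/3 = 59/24

59/24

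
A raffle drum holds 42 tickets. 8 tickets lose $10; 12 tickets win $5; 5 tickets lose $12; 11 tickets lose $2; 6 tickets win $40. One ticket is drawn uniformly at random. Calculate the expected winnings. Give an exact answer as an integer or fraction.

E[payout] = (8/42)·(-10) + (12/42)·5 + (5/42)·(-12) + (11/42)·(-2) + (6/42)·40 = 23/7

23/7 dollars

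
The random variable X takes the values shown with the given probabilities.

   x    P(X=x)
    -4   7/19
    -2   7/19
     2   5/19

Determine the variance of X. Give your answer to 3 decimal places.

E[X] = (7/19)·(-4) + (7/19)·(-2) + (5/19)·2 = -32/19
E[X²] = (7/19)·16 + (7/19)·4 + (5/19)·4 = 160/19
Var(X) = 160/19 − (-32/19)² = 2016/361 ≈ 5.584

5.584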